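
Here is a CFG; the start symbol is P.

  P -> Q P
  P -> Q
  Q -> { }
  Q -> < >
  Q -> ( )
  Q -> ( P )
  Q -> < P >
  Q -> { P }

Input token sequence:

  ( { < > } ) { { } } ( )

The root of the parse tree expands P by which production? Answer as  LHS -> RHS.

P -> Q P

[P [Q ( [P [Q { [P [Q < >]] }]] )] [P [Q { [P [Q { }]] }] [P [Q ( )]]]]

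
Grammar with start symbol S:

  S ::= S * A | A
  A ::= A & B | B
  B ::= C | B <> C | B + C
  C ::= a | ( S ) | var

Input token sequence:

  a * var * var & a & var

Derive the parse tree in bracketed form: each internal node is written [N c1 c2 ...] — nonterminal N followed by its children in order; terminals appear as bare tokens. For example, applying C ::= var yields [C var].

[S [S [S [A [B [C a]]]] * [A [B [C var]]]] * [A [A [A [B [C var]]] & [B [C a]]] & [B [C var]]]]

S
S * A
S * A * A
A * A * A
B * A * A
C * A * A
a * A * A
a * B * A
a * C * A
a * var * A
a * var * A & B
a * var * A & B & B
a * var * B & B & B
a * var * C & B & B
a * var * var & B & B
a * var * var & C & B
a * var * var & a & B
a * var * var & a & C
a * var * var & a & var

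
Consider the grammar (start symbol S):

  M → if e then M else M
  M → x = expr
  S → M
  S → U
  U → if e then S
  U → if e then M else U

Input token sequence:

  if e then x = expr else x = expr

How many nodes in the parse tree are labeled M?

3

[S [M if e then [M x = expr] else [M x = expr]]]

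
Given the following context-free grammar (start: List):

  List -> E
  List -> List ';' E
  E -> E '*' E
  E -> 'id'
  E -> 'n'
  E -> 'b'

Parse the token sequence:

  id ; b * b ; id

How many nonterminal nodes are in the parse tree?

8

[List [List [List [E id]] ; [E [E b] * [E b]]] ; [E id]]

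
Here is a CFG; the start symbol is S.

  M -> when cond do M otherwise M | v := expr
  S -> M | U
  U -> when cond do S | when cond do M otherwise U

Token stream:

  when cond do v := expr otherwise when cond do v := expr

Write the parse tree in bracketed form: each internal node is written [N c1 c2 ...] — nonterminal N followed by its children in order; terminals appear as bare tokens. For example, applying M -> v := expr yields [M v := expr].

S
U
when cond do M otherwise U
when cond do v := expr otherwise U
when cond do v := expr otherwise when cond do S
when cond do v := expr otherwise when cond do M
when cond do v := expr otherwise when cond do v := expr

[S [U when cond do [M v := expr] otherwise [U when cond do [S [M v := expr]]]]]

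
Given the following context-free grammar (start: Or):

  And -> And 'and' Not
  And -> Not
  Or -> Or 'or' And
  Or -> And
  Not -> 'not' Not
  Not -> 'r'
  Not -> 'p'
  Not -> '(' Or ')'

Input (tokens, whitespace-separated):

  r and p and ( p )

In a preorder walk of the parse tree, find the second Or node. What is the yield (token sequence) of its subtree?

p

[Or [And [And [And [Not r]] and [Not p]] and [Not ( [Or [And [Not p]]] )]]]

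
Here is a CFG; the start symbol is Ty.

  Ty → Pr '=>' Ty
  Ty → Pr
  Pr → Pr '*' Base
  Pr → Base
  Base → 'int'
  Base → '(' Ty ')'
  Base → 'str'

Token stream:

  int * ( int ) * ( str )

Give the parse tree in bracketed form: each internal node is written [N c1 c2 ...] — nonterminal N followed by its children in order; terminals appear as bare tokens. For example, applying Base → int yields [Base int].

[Ty [Pr [Pr [Pr [Base int]] * [Base ( [Ty [Pr [Base int]]] )]] * [Base ( [Ty [Pr [Base str]]] )]]]

Ty
Pr
Pr * Base
Pr * Base * Base
Base * Base * Base
int * Base * Base
int * ( Ty ) * Base
int * ( Pr ) * Base
int * ( Base ) * Base
int * ( int ) * Base
int * ( int ) * ( Ty )
int * ( int ) * ( Pr )
int * ( int ) * ( Base )
int * ( int ) * ( str )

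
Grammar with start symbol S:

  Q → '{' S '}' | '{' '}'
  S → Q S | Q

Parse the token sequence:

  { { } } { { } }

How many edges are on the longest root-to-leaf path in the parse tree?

[S [Q { [S [Q { }]] }] [S [Q { [S [Q { }]] }]]]

5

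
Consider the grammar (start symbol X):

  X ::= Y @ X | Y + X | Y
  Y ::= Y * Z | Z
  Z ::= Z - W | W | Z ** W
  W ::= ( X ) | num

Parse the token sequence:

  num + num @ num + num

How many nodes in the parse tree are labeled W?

4

[X [Y [Z [W num]]] + [X [Y [Z [W num]]] @ [X [Y [Z [W num]]] + [X [Y [Z [W num]]]]]]]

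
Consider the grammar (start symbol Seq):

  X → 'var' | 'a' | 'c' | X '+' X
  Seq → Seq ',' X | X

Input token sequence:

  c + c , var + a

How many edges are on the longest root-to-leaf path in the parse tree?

4

[Seq [Seq [X [X c] + [X c]]] , [X [X var] + [X a]]]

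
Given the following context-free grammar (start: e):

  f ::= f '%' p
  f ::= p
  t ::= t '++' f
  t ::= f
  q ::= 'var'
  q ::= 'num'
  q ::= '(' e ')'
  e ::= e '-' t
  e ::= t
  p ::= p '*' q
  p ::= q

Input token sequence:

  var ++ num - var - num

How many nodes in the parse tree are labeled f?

[e [e [e [t [t [f [p [q var]]]] ++ [f [p [q num]]]]] - [t [f [p [q var]]]]] - [t [f [p [q num]]]]]

4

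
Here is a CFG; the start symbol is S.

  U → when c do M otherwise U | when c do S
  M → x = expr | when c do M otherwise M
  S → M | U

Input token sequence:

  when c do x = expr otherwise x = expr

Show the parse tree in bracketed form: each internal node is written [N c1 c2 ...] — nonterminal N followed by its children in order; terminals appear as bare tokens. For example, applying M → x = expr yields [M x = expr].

S
M
when c do M otherwise M
when c do x = expr otherwise M
when c do x = expr otherwise x = expr

[S [M when c do [M x = expr] otherwise [M x = expr]]]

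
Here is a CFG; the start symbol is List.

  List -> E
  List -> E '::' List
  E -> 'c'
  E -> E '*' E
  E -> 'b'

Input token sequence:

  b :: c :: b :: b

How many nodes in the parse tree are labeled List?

4

[List [E b] :: [List [E c] :: [List [E b] :: [List [E b]]]]]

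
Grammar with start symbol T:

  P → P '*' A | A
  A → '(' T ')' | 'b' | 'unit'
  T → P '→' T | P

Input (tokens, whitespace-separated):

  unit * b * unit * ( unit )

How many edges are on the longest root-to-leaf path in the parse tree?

6

[T [P [P [P [P [A unit]] * [A b]] * [A unit]] * [A ( [T [P [A unit]]] )]]]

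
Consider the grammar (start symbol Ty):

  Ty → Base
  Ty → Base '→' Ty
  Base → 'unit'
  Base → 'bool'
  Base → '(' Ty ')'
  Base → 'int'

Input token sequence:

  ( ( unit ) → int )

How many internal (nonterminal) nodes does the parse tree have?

8

[Ty [Base ( [Ty [Base ( [Ty [Base unit]] )] → [Ty [Base int]]] )]]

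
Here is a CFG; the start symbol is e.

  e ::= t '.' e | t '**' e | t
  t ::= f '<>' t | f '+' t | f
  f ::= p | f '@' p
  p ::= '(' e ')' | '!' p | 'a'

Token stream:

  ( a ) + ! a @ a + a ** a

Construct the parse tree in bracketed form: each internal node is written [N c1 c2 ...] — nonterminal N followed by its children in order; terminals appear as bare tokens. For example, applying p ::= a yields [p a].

[e [t [f [p ( [e [t [f [p a]]]] )]] + [t [f [f [p ! [p a]]] @ [p a]] + [t [f [p a]]]]] ** [e [t [f [p a]]]]]

e
t ** e
f + t ** e
p + t ** e
( e ) + t ** e
( t ) + t ** e
( f ) + t ** e
( p ) + t ** e
( a ) + t ** e
( a ) + f + t ** e
( a ) + f @ p + t ** e
( a ) + p @ p + t ** e
( a ) + ! p @ p + t ** e
( a ) + ! a @ p + t ** e
( a ) + ! a @ a + t ** e
( a ) + ! a @ a + f ** e
( a ) + ! a @ a + p ** e
( a ) + ! a @ a + a ** e
( a ) + ! a @ a + a ** t
( a ) + ! a @ a + a ** f
( a ) + ! a @ a + a ** p
( a ) + ! a @ a + a ** a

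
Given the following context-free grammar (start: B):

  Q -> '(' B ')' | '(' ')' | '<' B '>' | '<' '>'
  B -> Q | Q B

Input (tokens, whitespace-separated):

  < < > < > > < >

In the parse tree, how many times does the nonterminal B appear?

[B [Q < [B [Q < >] [B [Q < >]]] >] [B [Q < >]]]

4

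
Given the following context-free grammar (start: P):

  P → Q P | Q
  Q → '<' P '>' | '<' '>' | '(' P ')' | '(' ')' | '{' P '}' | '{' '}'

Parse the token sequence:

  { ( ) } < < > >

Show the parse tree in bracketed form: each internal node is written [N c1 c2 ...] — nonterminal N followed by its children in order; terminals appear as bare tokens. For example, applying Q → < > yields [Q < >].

[P [Q { [P [Q ( )]] }] [P [Q < [P [Q < >]] >]]]

P
Q P
{ P } P
{ Q } P
{ ( ) } P
{ ( ) } Q
{ ( ) } < P >
{ ( ) } < Q >
{ ( ) } < < > >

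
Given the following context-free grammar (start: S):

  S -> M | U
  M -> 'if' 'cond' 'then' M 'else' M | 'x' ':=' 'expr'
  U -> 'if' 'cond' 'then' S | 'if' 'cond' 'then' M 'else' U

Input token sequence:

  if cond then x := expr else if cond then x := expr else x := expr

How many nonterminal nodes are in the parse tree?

6

[S [M if cond then [M x := expr] else [M if cond then [M x := expr] else [M x := expr]]]]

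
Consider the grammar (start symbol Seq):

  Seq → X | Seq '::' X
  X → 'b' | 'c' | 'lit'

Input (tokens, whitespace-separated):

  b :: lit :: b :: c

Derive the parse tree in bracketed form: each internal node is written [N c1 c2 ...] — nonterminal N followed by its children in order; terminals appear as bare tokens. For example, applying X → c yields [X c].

Seq
Seq :: X
Seq :: X :: X
Seq :: X :: X :: X
X :: X :: X :: X
b :: X :: X :: X
b :: lit :: X :: X
b :: lit :: b :: X
b :: lit :: b :: c

[Seq [Seq [Seq [Seq [X b]] :: [X lit]] :: [X b]] :: [X c]]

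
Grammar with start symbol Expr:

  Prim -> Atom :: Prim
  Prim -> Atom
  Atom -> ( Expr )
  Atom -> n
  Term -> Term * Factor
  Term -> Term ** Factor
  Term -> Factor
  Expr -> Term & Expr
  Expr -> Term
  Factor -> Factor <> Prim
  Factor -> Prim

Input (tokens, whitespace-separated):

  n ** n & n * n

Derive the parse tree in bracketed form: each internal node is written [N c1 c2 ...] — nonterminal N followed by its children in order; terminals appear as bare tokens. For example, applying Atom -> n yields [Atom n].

Expr
Term & Expr
Term ** Factor & Expr
Factor ** Factor & Expr
Prim ** Factor & Expr
Atom ** Factor & Expr
n ** Factor & Expr
n ** Prim & Expr
n ** Atom & Expr
n ** n & Expr
n ** n & Term
n ** n & Term * Factor
n ** n & Factor * Factor
n ** n & Prim * Factor
n ** n & Atom * Factor
n ** n & n * Factor
n ** n & n * Prim
n ** n & n * Atom
n ** n & n * n

[Expr [Term [Term [Factor [Prim [Atom n]]]] ** [Factor [Prim [Atom n]]]] & [Expr [Term [Term [Factor [Prim [Atom n]]]] * [Factor [Prim [Atom n]]]]]]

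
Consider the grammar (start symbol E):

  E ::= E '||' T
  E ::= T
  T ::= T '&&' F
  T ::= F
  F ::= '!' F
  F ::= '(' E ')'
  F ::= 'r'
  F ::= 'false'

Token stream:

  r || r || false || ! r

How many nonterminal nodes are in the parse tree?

[E [E [E [E [T [F r]]] || [T [F r]]] || [T [F false]]] || [T [F ! [F r]]]]

13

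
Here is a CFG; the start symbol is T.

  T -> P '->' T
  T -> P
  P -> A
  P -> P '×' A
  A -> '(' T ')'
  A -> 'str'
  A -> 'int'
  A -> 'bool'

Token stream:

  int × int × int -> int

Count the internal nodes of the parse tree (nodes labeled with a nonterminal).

[T [P [P [P [A int]] × [A int]] × [A int]] -> [T [P [A int]]]]

10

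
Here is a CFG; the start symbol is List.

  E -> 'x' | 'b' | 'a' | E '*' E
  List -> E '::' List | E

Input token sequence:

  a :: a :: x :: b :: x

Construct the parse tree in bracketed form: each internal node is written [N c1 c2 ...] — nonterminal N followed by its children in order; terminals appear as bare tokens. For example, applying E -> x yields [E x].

[List [E a] :: [List [E a] :: [List [E x] :: [List [E b] :: [List [E x]]]]]]

List
E :: List
a :: List
a :: E :: List
a :: a :: List
a :: a :: E :: List
a :: a :: x :: List
a :: a :: x :: E :: List
a :: a :: x :: b :: List
a :: a :: x :: b :: E
a :: a :: x :: b :: x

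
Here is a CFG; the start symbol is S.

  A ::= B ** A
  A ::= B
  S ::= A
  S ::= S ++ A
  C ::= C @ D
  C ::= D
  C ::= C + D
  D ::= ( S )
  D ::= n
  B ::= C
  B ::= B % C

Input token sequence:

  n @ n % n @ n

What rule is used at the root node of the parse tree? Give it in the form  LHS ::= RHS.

S ::= A

[S [A [B [B [C [C [D n]] @ [D n]]] % [C [C [D n]] @ [D n]]]]]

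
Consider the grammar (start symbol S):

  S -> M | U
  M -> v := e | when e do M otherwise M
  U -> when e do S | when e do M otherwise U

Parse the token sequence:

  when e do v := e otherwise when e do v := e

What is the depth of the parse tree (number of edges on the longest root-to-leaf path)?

5

[S [U when e do [M v := e] otherwise [U when e do [S [M v := e]]]]]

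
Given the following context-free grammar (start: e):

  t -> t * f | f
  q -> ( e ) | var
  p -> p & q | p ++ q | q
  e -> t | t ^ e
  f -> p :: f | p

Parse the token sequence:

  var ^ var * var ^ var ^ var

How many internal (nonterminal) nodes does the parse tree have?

24

[e [t [f [p [q var]]]] ^ [e [t [t [f [p [q var]]]] * [f [p [q var]]]] ^ [e [t [f [p [q var]]]] ^ [e [t [f [p [q var]]]]]]]]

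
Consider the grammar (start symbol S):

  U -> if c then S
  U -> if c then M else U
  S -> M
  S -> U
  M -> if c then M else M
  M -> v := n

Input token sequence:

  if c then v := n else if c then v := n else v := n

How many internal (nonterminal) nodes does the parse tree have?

[S [M if c then [M v := n] else [M if c then [M v := n] else [M v := n]]]]

6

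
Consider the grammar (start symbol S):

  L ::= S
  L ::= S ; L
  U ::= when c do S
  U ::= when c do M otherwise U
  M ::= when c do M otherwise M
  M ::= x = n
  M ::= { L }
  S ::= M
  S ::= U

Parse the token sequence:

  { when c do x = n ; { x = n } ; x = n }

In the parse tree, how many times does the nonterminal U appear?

1

[S [M { [L [S [U when c do [S [M x = n]]]] ; [L [S [M { [L [S [M x = n]]] }]] ; [L [S [M x = n]]]]] }]]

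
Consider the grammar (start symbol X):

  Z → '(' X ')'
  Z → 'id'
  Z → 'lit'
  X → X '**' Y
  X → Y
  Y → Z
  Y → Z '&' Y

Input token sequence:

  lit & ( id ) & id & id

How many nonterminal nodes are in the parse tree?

[X [Y [Z lit] & [Y [Z ( [X [Y [Z id]]] )] & [Y [Z id] & [Y [Z id]]]]]]

12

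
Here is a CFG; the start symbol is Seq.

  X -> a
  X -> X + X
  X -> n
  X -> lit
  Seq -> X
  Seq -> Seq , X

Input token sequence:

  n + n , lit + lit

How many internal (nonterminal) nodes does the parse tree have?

8

[Seq [Seq [X [X n] + [X n]]] , [X [X lit] + [X lit]]]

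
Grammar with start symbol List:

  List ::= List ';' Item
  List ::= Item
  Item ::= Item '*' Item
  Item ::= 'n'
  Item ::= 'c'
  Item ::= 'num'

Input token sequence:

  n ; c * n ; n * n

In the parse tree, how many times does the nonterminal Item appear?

7

[List [List [List [Item n]] ; [Item [Item c] * [Item n]]] ; [Item [Item n] * [Item n]]]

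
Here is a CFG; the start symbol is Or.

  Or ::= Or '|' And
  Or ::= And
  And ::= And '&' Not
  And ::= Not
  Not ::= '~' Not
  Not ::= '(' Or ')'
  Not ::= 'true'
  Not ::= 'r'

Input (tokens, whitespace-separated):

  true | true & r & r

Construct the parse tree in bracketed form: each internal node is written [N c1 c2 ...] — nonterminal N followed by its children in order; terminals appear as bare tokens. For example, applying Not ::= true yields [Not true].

[Or [Or [And [Not true]]] | [And [And [And [Not true]] & [Not r]] & [Not r]]]

Or
Or | And
And | And
Not | And
true | And
true | And & Not
true | And & Not & Not
true | Not & Not & Not
true | true & Not & Not
true | true & r & Not
true | true & r & r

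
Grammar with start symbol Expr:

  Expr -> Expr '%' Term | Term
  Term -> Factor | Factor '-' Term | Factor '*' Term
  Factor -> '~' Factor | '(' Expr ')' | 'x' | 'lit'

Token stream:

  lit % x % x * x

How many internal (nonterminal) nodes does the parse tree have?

[Expr [Expr [Expr [Term [Factor lit]]] % [Term [Factor x]]] % [Term [Factor x] * [Term [Factor x]]]]

11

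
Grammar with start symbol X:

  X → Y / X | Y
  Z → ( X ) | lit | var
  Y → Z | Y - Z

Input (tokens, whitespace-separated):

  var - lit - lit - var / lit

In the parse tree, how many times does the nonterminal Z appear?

5

[X [Y [Y [Y [Y [Z var]] - [Z lit]] - [Z lit]] - [Z var]] / [X [Y [Z lit]]]]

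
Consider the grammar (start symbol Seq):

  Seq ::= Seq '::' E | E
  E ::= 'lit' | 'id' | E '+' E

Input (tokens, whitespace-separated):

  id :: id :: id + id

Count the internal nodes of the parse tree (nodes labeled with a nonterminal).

8

[Seq [Seq [Seq [E id]] :: [E id]] :: [E [E id] + [E id]]]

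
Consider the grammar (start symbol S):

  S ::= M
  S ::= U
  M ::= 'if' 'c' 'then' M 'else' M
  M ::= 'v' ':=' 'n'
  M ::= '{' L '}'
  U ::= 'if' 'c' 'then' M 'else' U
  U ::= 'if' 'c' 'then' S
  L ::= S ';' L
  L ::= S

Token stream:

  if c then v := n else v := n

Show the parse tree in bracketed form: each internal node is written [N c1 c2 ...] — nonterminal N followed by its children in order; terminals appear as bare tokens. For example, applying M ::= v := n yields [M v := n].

[S [M if c then [M v := n] else [M v := n]]]

S
M
if c then M else M
if c then v := n else M
if c then v := n else v := n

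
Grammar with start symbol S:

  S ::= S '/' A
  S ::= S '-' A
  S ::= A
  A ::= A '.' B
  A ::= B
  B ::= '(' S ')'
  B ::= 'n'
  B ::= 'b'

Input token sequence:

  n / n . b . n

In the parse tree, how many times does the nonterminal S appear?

[S [S [A [B n]]] / [A [A [A [B n]] . [B b]] . [B n]]]

2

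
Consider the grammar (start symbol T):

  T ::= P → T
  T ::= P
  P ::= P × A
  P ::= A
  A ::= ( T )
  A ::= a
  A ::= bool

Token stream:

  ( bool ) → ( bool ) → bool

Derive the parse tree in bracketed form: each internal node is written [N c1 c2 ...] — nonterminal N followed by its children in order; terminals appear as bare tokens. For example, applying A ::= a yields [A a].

T
P → T
A → T
( T ) → T
( P ) → T
( A ) → T
( bool ) → T
( bool ) → P → T
( bool ) → A → T
( bool ) → ( T ) → T
( bool ) → ( P ) → T
( bool ) → ( A ) → T
( bool ) → ( bool ) → T
( bool ) → ( bool ) → P
( bool ) → ( bool ) → A
( bool ) → ( bool ) → bool

[T [P [A ( [T [P [A bool]]] )]] → [T [P [A ( [T [P [A bool]]] )]] → [T [P [A bool]]]]]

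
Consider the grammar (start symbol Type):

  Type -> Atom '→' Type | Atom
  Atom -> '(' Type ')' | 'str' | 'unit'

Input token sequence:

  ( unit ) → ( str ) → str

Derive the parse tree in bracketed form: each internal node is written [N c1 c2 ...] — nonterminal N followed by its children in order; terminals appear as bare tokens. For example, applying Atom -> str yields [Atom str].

[Type [Atom ( [Type [Atom unit]] )] → [Type [Atom ( [Type [Atom str]] )] → [Type [Atom str]]]]

Type
Atom → Type
( Type ) → Type
( Atom ) → Type
( unit ) → Type
( unit ) → Atom → Type
( unit ) → ( Type ) → Type
( unit ) → ( Atom ) → Type
( unit ) → ( str ) → Type
( unit ) → ( str ) → Atom
( unit ) → ( str ) → str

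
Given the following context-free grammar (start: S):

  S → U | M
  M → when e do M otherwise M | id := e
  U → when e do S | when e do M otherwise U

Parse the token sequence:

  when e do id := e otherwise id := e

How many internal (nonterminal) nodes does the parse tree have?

4

[S [M when e do [M id := e] otherwise [M id := e]]]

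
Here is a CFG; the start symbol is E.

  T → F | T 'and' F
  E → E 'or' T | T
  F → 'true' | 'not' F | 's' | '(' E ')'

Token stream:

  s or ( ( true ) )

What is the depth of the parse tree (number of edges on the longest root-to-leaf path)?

[E [E [T [F s]]] or [T [F ( [E [T [F ( [E [T [F true]]] )]]] )]]]

9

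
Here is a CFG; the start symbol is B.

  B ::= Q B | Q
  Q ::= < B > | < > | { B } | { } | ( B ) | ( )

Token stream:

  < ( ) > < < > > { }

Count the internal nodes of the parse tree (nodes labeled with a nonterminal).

[B [Q < [B [Q ( )]] >] [B [Q < [B [Q < >]] >] [B [Q { }]]]]

10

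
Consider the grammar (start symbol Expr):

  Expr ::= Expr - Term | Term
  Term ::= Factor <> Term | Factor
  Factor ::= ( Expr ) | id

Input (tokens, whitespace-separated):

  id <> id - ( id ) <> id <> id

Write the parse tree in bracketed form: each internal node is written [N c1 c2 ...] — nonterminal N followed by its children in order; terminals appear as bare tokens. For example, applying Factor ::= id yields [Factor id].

Expr
Expr - Term
Term - Term
Factor <> Term - Term
id <> Term - Term
id <> Factor - Term
id <> id - Term
id <> id - Factor <> Term
id <> id - ( Expr ) <> Term
id <> id - ( Term ) <> Term
id <> id - ( Factor ) <> Term
id <> id - ( id ) <> Term
id <> id - ( id ) <> Factor <> Term
id <> id - ( id ) <> id <> Term
id <> id - ( id ) <> id <> Factor
id <> id - ( id ) <> id <> id

[Expr [Expr [Term [Factor id] <> [Term [Factor id]]]] - [Term [Factor ( [Expr [Term [Factor id]]] )] <> [Term [Factor id] <> [Term [Factor id]]]]]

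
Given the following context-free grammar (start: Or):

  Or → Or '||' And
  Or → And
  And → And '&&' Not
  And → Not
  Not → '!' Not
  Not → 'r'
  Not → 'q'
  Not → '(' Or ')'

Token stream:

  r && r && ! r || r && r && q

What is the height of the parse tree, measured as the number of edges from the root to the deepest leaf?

6

[Or [Or [And [And [And [Not r]] && [Not r]] && [Not ! [Not r]]]] || [And [And [And [Not r]] && [Not r]] && [Not q]]]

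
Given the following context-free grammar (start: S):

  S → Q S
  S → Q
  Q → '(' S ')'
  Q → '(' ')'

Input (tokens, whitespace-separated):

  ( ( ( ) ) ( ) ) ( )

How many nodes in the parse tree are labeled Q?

[S [Q ( [S [Q ( [S [Q ( )]] )] [S [Q ( )]]] )] [S [Q ( )]]]

5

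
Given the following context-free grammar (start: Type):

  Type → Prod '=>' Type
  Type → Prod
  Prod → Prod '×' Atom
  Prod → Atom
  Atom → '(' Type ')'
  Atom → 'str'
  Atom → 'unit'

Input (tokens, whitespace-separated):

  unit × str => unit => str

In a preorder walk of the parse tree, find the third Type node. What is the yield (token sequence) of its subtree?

[Type [Prod [Prod [Atom unit]] × [Atom str]] => [Type [Prod [Atom unit]] => [Type [Prod [Atom str]]]]]

str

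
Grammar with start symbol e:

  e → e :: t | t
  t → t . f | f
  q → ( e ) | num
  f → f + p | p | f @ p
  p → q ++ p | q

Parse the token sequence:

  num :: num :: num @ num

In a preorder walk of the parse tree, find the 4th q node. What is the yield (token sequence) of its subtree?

num

[e [e [e [t [f [p [q num]]]]] :: [t [f [p [q num]]]]] :: [t [f [f [p [q num]]] @ [p [q num]]]]]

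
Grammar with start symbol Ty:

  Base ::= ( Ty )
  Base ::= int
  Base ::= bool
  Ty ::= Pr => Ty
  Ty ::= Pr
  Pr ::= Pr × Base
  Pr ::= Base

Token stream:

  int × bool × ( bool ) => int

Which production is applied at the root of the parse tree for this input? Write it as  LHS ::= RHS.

[Ty [Pr [Pr [Pr [Base int]] × [Base bool]] × [Base ( [Ty [Pr [Base bool]]] )]] => [Ty [Pr [Base int]]]]

Ty ::= Pr => Ty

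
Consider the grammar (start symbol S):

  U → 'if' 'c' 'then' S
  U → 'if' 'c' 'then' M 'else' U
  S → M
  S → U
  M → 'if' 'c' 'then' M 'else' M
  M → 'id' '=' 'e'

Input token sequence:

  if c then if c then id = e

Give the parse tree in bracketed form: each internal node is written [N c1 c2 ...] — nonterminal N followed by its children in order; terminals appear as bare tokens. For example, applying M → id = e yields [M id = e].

[S [U if c then [S [U if c then [S [M id = e]]]]]]

S
U
if c then S
if c then U
if c then if c then S
if c then if c then M
if c then if c then id = e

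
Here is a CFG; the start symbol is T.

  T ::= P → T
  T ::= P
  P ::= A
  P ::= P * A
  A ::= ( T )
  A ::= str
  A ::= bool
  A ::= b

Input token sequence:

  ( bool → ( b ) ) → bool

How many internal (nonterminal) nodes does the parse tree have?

[T [P [A ( [T [P [A bool]] → [T [P [A ( [T [P [A b]]] )]]]] )]] → [T [P [A bool]]]]

15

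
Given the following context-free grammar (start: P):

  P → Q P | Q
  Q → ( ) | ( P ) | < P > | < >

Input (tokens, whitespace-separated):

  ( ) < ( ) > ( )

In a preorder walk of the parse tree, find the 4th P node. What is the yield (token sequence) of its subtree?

( )

[P [Q ( )] [P [Q < [P [Q ( )]] >] [P [Q ( )]]]]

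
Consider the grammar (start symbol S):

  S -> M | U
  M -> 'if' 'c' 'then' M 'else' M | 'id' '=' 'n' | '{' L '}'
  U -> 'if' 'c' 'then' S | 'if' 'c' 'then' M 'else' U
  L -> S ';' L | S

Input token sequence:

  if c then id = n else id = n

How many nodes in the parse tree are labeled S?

1

[S [M if c then [M id = n] else [M id = n]]]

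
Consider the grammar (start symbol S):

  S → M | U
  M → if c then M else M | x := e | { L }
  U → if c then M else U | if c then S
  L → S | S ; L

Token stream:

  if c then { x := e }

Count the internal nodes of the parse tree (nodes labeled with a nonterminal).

7

[S [U if c then [S [M { [L [S [M x := e]]] }]]]]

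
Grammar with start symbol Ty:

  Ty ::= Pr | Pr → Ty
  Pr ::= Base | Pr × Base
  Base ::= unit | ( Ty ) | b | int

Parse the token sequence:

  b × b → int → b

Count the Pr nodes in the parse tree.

[Ty [Pr [Pr [Base b]] × [Base b]] → [Ty [Pr [Base int]] → [Ty [Pr [Base b]]]]]

4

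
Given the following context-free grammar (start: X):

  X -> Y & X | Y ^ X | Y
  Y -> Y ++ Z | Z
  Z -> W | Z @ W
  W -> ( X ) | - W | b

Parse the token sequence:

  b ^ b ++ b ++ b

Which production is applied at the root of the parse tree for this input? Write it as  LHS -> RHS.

[X [Y [Z [W b]]] ^ [X [Y [Y [Y [Z [W b]]] ++ [Z [W b]]] ++ [Z [W b]]]]]

X -> Y ^ X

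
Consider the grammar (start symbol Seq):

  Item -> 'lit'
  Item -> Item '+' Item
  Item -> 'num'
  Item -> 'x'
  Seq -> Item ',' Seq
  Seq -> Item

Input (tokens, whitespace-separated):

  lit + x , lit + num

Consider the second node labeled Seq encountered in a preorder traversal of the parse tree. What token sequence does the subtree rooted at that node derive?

lit + num

[Seq [Item [Item lit] + [Item x]] , [Seq [Item [Item lit] + [Item num]]]]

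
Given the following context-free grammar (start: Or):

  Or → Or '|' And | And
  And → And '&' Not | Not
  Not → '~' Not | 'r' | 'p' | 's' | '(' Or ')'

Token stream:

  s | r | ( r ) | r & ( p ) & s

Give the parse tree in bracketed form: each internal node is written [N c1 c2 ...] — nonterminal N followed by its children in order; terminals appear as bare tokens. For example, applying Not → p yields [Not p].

[Or [Or [Or [Or [And [Not s]]] | [And [Not r]]] | [And [Not ( [Or [And [Not r]]] )]]] | [And [And [And [Not r]] & [Not ( [Or [And [Not p]]] )]] & [Not s]]]

Or
Or | And
Or | And | And
Or | And | And | And
And | And | And | And
Not | And | And | And
s | And | And | And
s | Not | And | And
s | r | And | And
s | r | Not | And
s | r | ( Or ) | And
s | r | ( And ) | And
s | r | ( Not ) | And
s | r | ( r ) | And
s | r | ( r ) | And & Not
s | r | ( r ) | And & Not & Not
s | r | ( r ) | Not & Not & Not
s | r | ( r ) | r & Not & Not
s | r | ( r ) | r & ( Or ) & Not
s | r | ( r ) | r & ( And ) & Not
s | r | ( r ) | r & ( Not ) & Not
s | r | ( r ) | r & ( p ) & Not
s | r | ( r ) | r & ( p ) & s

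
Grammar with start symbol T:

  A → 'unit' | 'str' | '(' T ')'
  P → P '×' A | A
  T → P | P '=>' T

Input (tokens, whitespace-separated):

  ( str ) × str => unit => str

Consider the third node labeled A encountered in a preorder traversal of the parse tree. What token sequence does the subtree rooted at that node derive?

str

[T [P [P [A ( [T [P [A str]]] )]] × [A str]] => [T [P [A unit]] => [T [P [A str]]]]]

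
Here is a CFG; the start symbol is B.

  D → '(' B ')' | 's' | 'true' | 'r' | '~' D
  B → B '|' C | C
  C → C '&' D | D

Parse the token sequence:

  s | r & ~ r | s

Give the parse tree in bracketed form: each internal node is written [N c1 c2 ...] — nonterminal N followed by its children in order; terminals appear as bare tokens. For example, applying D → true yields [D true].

B
B | C
B | C | C
C | C | C
D | C | C
s | C | C
s | C & D | C
s | D & D | C
s | r & D | C
s | r & ~ D | C
s | r & ~ r | C
s | r & ~ r | D
s | r & ~ r | s

[B [B [B [C [D s]]] | [C [C [D r]] & [D ~ [D r]]]] | [C [D s]]]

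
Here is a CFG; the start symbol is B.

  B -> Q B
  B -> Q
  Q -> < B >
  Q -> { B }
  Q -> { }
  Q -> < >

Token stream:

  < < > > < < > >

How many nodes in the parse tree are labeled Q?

4

[B [Q < [B [Q < >]] >] [B [Q < [B [Q < >]] >]]]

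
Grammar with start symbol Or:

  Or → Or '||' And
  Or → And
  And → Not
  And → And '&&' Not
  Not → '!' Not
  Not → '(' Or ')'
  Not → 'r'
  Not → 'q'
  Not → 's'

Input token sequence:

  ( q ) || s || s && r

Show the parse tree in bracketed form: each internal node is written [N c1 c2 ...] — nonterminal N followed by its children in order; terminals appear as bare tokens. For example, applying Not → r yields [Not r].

Or
Or || And
Or || And || And
And || And || And
Not || And || And
( Or ) || And || And
( And ) || And || And
( Not ) || And || And
( q ) || And || And
( q ) || Not || And
( q ) || s || And
( q ) || s || And && Not
( q ) || s || Not && Not
( q ) || s || s && Not
( q ) || s || s && r

[Or [Or [Or [And [Not ( [Or [And [Not q]]] )]]] || [And [Not s]]] || [And [And [Not s]] && [Not r]]]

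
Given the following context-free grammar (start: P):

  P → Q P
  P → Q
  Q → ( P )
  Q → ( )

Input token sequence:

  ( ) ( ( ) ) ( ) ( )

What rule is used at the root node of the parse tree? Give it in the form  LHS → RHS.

P → Q P

[P [Q ( )] [P [Q ( [P [Q ( )]] )] [P [Q ( )] [P [Q ( )]]]]]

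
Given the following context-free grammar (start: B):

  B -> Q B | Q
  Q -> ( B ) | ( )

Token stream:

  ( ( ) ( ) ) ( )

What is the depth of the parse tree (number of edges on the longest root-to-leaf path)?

5

[B [Q ( [B [Q ( )] [B [Q ( )]]] )] [B [Q ( )]]]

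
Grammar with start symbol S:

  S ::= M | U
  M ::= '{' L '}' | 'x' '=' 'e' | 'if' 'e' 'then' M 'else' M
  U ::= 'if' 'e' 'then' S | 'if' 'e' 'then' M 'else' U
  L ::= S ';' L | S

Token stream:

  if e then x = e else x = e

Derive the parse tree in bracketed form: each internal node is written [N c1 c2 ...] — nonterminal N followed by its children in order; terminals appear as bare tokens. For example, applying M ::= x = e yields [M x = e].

[S [M if e then [M x = e] else [M x = e]]]

S
M
if e then M else M
if e then x = e else M
if e then x = e else x = e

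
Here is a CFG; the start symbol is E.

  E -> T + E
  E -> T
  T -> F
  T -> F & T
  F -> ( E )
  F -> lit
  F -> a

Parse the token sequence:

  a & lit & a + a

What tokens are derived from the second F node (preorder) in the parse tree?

lit

[E [T [F a] & [T [F lit] & [T [F a]]]] + [E [T [F a]]]]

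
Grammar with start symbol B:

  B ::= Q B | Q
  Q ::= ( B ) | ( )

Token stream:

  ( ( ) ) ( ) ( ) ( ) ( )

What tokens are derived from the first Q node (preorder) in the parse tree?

[B [Q ( [B [Q ( )]] )] [B [Q ( )] [B [Q ( )] [B [Q ( )] [B [Q ( )]]]]]]

( ( ) )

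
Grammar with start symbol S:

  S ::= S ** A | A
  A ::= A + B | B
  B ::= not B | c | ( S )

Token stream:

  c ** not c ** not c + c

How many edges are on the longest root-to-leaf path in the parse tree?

5

[S [S [S [A [B c]]] ** [A [B not [B c]]]] ** [A [A [B not [B c]]] + [B c]]]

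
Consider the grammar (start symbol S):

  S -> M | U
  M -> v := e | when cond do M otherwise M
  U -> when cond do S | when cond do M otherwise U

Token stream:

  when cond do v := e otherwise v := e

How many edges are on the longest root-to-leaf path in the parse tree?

3

[S [M when cond do [M v := e] otherwise [M v := e]]]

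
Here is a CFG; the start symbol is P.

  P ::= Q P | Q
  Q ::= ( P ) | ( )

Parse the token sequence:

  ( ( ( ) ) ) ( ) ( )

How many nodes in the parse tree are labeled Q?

5

[P [Q ( [P [Q ( [P [Q ( )]] )]] )] [P [Q ( )] [P [Q ( )]]]]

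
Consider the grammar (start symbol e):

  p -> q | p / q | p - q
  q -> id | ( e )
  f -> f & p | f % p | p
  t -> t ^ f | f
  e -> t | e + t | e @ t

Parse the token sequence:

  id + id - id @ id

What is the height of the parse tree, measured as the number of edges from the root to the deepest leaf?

7

[e [e [e [t [f [p [q id]]]]] + [t [f [p [p [q id]] - [q id]]]]] @ [t [f [p [q id]]]]]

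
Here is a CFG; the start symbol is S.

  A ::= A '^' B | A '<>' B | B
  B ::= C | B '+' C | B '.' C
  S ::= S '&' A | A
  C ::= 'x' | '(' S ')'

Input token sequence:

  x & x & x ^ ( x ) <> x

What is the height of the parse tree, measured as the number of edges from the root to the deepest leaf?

9

[S [S [S [A [B [C x]]]] & [A [B [C x]]]] & [A [A [A [B [C x]]] ^ [B [C ( [S [A [B [C x]]]] )]]] <> [B [C x]]]]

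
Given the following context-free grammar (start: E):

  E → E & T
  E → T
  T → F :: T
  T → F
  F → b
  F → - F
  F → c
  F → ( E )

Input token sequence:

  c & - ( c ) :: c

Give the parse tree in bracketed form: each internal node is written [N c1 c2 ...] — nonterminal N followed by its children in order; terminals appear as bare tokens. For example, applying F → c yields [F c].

E
E & T
T & T
F & T
c & T
c & F :: T
c & - F :: T
c & - ( E ) :: T
c & - ( T ) :: T
c & - ( F ) :: T
c & - ( c ) :: T
c & - ( c ) :: F
c & - ( c ) :: c

[E [E [T [F c]]] & [T [F - [F ( [E [T [F c]]] )]] :: [T [F c]]]]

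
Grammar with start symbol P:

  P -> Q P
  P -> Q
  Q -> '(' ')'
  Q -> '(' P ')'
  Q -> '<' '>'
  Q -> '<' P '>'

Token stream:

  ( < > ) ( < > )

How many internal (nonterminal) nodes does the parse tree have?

8

[P [Q ( [P [Q < >]] )] [P [Q ( [P [Q < >]] )]]]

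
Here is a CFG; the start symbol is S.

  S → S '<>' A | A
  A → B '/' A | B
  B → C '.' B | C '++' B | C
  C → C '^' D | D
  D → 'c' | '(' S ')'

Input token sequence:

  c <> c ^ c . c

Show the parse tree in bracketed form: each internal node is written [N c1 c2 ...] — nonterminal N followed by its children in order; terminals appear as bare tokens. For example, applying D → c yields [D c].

[S [S [A [B [C [D c]]]]] <> [A [B [C [C [D c]] ^ [D c]] . [B [C [D c]]]]]]

S
S <> A
A <> A
B <> A
C <> A
D <> A
c <> A
c <> B
c <> C . B
c <> C ^ D . B
c <> D ^ D . B
c <> c ^ D . B
c <> c ^ c . B
c <> c ^ c . C
c <> c ^ c . D
c <> c ^ c . c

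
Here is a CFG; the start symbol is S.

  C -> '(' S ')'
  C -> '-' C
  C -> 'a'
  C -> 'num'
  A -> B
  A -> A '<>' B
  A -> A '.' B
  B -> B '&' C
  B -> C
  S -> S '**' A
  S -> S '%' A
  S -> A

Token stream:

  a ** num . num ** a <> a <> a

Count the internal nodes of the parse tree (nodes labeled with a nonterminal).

21

[S [S [S [A [B [C a]]]] ** [A [A [B [C num]]] . [B [C num]]]] ** [A [A [A [B [C a]]] <> [B [C a]]] <> [B [C a]]]]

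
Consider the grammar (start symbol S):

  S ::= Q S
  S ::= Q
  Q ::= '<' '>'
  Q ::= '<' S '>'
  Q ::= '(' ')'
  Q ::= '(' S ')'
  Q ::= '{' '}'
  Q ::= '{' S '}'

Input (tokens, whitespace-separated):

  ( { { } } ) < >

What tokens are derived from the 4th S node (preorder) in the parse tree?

[S [Q ( [S [Q { [S [Q { }]] }]] )] [S [Q < >]]]

< >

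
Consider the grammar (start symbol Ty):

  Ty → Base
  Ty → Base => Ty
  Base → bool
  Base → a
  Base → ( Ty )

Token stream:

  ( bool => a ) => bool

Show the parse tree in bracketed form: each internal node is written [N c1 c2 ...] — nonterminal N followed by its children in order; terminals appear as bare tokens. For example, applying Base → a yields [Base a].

Ty
Base => Ty
( Ty ) => Ty
( Base => Ty ) => Ty
( bool => Ty ) => Ty
( bool => Base ) => Ty
( bool => a ) => Ty
( bool => a ) => Base
( bool => a ) => bool

[Ty [Base ( [Ty [Base bool] => [Ty [Base a]]] )] => [Ty [Base bool]]]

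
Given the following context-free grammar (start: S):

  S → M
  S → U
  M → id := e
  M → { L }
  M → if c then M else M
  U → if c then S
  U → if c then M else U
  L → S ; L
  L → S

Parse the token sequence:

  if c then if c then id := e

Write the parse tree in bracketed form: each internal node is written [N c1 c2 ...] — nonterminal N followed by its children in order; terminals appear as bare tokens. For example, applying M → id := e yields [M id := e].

S
U
if c then S
if c then U
if c then if c then S
if c then if c then M
if c then if c then id := e

[S [U if c then [S [U if c then [S [M id := e]]]]]]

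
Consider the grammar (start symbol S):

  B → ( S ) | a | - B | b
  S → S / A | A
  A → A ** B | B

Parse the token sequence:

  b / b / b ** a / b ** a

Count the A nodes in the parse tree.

6

[S [S [S [S [A [B b]]] / [A [B b]]] / [A [A [B b]] ** [B a]]] / [A [A [B b]] ** [B a]]]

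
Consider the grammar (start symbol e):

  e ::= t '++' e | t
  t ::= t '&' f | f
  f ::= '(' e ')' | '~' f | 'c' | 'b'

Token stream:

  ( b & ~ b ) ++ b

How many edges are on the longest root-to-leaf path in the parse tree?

[e [t [f ( [e [t [t [f b]] & [f ~ [f b]]]] )]] ++ [e [t [f b]]]]

7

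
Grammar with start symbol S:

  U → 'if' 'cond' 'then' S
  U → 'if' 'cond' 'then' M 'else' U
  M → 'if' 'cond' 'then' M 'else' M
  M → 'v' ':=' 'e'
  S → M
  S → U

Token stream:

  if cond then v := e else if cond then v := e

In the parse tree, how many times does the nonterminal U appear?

2

[S [U if cond then [M v := e] else [U if cond then [S [M v := e]]]]]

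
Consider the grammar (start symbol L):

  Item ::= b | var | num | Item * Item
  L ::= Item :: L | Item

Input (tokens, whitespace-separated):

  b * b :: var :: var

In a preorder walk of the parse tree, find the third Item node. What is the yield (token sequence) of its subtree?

[L [Item [Item b] * [Item b]] :: [L [Item var] :: [L [Item var]]]]

b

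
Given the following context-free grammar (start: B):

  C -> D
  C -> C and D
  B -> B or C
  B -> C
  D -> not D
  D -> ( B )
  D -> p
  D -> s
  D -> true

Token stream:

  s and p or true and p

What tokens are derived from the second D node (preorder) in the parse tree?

[B [B [C [C [D s]] and [D p]]] or [C [C [D true]] and [D p]]]

p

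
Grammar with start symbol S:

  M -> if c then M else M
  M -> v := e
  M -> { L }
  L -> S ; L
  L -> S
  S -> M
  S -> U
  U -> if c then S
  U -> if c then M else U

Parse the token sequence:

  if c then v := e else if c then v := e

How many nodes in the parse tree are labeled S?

[S [U if c then [M v := e] else [U if c then [S [M v := e]]]]]

2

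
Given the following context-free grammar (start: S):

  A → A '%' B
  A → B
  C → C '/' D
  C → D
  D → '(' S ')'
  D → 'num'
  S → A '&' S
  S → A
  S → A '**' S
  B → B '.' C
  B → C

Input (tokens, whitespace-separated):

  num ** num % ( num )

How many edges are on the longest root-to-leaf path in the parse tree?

[S [A [B [C [D num]]]] ** [S [A [A [B [C [D num]]]] % [B [C [D ( [S [A [B [C [D num]]]]] )]]]]]]

11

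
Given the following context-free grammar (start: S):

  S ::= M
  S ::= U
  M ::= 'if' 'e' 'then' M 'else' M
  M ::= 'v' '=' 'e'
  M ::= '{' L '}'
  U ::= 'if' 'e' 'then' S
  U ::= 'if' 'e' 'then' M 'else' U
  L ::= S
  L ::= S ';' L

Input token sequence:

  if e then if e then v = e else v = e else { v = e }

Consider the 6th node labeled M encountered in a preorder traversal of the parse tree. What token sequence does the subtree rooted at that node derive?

[S [M if e then [M if e then [M v = e] else [M v = e]] else [M { [L [S [M v = e]]] }]]]

v = e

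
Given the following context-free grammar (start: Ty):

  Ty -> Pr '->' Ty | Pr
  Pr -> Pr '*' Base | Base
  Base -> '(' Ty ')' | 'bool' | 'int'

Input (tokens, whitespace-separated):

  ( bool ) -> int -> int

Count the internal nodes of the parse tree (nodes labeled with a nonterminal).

12

[Ty [Pr [Base ( [Ty [Pr [Base bool]]] )]] -> [Ty [Pr [Base int]] -> [Ty [Pr [Base int]]]]]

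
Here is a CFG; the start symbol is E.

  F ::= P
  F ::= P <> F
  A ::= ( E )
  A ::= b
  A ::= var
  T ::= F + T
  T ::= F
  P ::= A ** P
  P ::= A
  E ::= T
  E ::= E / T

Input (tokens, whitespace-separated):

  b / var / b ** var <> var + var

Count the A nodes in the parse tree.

[E [E [E [T [F [P [A b]]]]] / [T [F [P [A var]]]]] / [T [F [P [A b] ** [P [A var]]] <> [F [P [A var]]]] + [T [F [P [A var]]]]]]

6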